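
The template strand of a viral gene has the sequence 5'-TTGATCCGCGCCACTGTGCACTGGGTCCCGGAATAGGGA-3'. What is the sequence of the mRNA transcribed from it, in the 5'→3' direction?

5'-UCCCUAUUCCGGGACCCAGUGCACAGUGGCGCGGAUCAA-3'

RNA polymerase reads the template 3'→5' and synthesizes mRNA 5'→3' by base-pairing (A→U, T→A, G↔C). The complement of the template is AACTAGGCGCGGTGACACGTGACCCAGGGCCTTATCCCT; antiparallel, so 5'→3' the coding strand is TCCCTATTCCGGGACCCAGTGCACAGTGGCGCGGATCAA. Replace T with U for the mRNA.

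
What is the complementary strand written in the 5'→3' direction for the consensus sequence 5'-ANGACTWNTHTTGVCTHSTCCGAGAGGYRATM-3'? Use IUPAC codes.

5'-KATYRCCTCTCGGASDAGBCAADANWAGTCNT-3'

Standard pairs A↔T, G↔C; ambiguity codes pair R↔Y, M↔K, W↔W, S↔S, H↔D, V↔B, N↔N. Complement (TNCTGAWNADAACBGADSAGGCTCTCCRYTAK), then reverse for 5'→3'.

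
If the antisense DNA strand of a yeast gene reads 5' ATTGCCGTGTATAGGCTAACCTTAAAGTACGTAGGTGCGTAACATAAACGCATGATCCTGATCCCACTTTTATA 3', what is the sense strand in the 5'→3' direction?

5'-TATAAAAGTGGGATCAGGATCATGCGTTTATGTTACGCACCTACGTACTTTAAGGTTAGCCTATACACGGCAAT-3'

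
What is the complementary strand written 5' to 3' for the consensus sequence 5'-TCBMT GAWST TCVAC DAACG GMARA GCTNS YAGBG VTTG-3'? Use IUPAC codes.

5'-CAABCVCTRSNAGCTYTKCCGTTHGTBGAASWTCAKVGA-3'

Standard pairs A↔T, G↔C; ambiguity codes pair R↔Y, M↔K, W↔W, S↔S, B↔V, D↔H, N↔N. Complement (AGVKACTWSAAGBTGHTTGCCKTYTCGANSRTCVCBAAC), then reverse for 5'→3'.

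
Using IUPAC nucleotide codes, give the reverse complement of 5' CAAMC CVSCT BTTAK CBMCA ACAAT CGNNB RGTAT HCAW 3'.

5'-WTGDATACYVNNCGATTGTTGKVGMTAAVAGSBGGKTTG-3'

Standard pairs A↔T, G↔C; ambiguity codes pair R↔Y, M↔K, W↔W, S↔S, B↔V, H↔D, N↔N. Complement (GTTKGGBSGAVAATMGVKGTTGTTAGCNNVYCATADGTW), then reverse for 5'→3'.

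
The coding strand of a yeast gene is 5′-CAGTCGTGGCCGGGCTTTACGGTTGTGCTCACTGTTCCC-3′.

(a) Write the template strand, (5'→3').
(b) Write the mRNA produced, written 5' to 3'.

(a) 5'-GGGAACAGTGAGCACAACCGTAAAGCCCGGCCACGACTG-3'
(b) 5'-CAGUCGUGGCCGGGCUUUACGGUUGUGCUCACUGUUCCC-3'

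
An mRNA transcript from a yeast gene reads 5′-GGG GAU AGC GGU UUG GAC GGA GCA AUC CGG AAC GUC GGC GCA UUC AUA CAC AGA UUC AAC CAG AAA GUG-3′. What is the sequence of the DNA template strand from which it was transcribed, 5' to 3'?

5'-CACTTTCTGGTTGAATCTGTGTATGAATGCGCCGACGTTCCGGATTGCTCCGTCCAAACCGCTATCCCC-3'

Replace U with T to get the coding DNA strand: GGGGATAGCGGTTTGGACGGAGCAATCCGGAACGTCGGCGCATTCATACACAGATTCAACCAGAAAGTG. The template strand is its reverse complement (complement CCCCTATCGCCAAACCTGCCTCGTTAGGCCTTGCAGCCGCGTAAGTATGTGTCTAAGTTGGTCTTTCAC, then reverse).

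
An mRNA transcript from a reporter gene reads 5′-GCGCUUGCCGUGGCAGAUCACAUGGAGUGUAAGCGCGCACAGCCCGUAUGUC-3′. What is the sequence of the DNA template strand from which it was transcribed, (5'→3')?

Replace U with T to get the coding DNA strand: GCGCTTGCCGTGGCAGATCACATGGAGTGTAAGCGCGCACAGCCCGTATGTC. The template strand is its reverse complement (complement CGCGAACGGCACCGTCTAGTGTACCTCACATTCGCGCGTGTCGGGCATACAG, then reverse).

5'-GACATACGGGCTGTGCGCGCTTACACTCCATGTGATCTGCCACGGCAAGCGC-3'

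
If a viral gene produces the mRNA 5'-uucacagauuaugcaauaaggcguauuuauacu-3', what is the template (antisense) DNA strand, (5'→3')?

5′-AGTATAAATACGCCTTATTGCATAATCTGTGAA-3′

Replace U with T to get the coding DNA strand: TTCACAGATTATGCAATAAGGCGTATTTATACT. The template strand is its reverse complement (complement AAGTGTCTAATACGTTATTCCGCATAAATATGA, then reverse).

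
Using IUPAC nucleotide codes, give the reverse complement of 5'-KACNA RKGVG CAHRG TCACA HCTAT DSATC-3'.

5′-GATSHATAGDTGTGACYDTGCBCMYTNGTM-3′

Standard pairs A↔T, G↔C; ambiguity codes pair R↔Y, K↔M, S↔S, D↔H, V↔B, N↔N. Complement (MTGNTYMCBCGTDYCAGTGTDGATAHSTAG), then reverse for 5'→3'.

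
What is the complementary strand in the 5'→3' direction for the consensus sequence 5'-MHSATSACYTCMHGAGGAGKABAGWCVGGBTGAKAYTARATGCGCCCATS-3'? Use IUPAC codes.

5'-SATGGGCGCATYTARTMTCAVCCBGWCTVTMCTCCTCDKGARGTSATSDK-3'

Standard pairs A↔T, G↔C; ambiguity codes pair R↔Y, M↔K, W↔W, S↔S, B↔V, H↔D. Complement (KDSTASTGRAGKDCTCCTCMTVTCWGBCCVACTMTRATYTACGCGGGTAS), then reverse for 5'→3'.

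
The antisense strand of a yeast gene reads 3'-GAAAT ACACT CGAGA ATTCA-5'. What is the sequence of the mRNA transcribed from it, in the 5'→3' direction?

5′-CUUUAUGUGAGCUCUUAAGU-3′

Reading the template 3'→5' as shown, RNA polymerase pairs each base (A→U, T→A, G↔C) to build mRNA 5'→3' directly.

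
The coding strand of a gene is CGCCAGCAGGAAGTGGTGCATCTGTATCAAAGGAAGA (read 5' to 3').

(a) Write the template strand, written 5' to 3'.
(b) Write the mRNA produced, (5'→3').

(a) The template strand is the reverse complement of the coding strand: complement GCGGTCGTCCTTCACCACGTAGACATAGTTTCCTTCT, then reverse.
(b) mRNA matches the coding strand with T→U.

(a) 5'-TCTTCCTTTGATACAGATGCACCACTTCCTGCTGGCG-3'
(b) 5'-CGCCAGCAGGAAGUGGUGCAUCUGUAUCAAAGGAAGA-3'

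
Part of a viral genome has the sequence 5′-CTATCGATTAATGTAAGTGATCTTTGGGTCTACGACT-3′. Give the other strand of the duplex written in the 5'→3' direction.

5'-AGTCGTAGACCCAAAGATCACTTACATTAATCGATAG-3'

The complement of CTATCGATTAATGTAAGTGATCTTTGGGTCTACGACT is GATAGCTAATTACATTCACTAGAAACCCAGATGCTGA (A↔T, G↔C). DNA strands are antiparallel, so the complementary strand runs 3'→5'; reversing gives the 5'→3' form.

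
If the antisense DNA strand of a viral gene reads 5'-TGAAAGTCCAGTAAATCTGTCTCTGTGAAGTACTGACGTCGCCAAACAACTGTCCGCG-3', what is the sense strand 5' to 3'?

The coding strand is complementary and antiparallel to the template: take the complement (A↔T, G↔C) and reverse.

5'-CGCGGACAGTTGTTTGGCGACGTCAGTACTTCACAGAGACAGATTTACTGGACTTTCA-3'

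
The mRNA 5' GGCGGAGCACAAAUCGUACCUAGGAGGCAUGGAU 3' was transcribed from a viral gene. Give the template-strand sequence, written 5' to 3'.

5'-ATCCATGCCTCCTAGGTACGATTTGTGCTCCGCC-3'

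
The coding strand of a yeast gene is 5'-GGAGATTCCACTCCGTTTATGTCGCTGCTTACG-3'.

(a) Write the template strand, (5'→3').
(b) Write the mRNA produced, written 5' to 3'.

(a) The template strand is the reverse complement of the coding strand: complement CCTCTAAGGTGAGGCAAATACAGCGACGAATGC, then reverse.
(b) mRNA matches the coding strand with T→U.

(a) 5'-CGTAAGCAGCGACATAAACGGAGTGGAATCTCC-3'
(b) 5′-GGAGAUUCCACUCCGUUUAUGUCGCUGCUUACG-3′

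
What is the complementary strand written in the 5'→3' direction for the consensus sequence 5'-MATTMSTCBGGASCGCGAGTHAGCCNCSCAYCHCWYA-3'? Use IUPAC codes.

Standard pairs A↔T, G↔C; ambiguity codes pair Y↔R, M↔K, W↔W, S↔S, B↔V, H↔D, N↔N. Complement (KTAAKSAGVCCTSGCGCTCADTCGGNGSGTRGDGWRT), then reverse for 5'→3'.

5'-TRWGDGRTGSGNGGCTDACTCGCGSTCCVGASKAATK-3'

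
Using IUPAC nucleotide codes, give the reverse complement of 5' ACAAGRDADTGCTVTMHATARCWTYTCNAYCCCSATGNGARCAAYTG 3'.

Standard pairs A↔T, G↔C; ambiguity codes pair R↔Y, M↔K, W↔W, S↔S, D↔H, V↔B, N↔N. Complement (TGTTCYHTHACGABAKDTATYGWARAGNTRGGGSTACNCTYGTTRAC), then reverse for 5'→3'.

5′-CARTTGYTCNCATSGGGRTNGARAWGYTATDKABAGCAHTHYCTTGT-3′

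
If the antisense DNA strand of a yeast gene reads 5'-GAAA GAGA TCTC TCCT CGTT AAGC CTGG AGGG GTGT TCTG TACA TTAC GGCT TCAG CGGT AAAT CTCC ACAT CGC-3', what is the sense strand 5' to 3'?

The coding strand is complementary and antiparallel to the template: take the complement (A↔T, G↔C) and reverse.

5'-GCGATGTGGAGATTTACCGCTGAAGCCGTAATGTACAGAACACCCCTCCAGGCTTAACGAGGAGAGATCTCTTTC-3'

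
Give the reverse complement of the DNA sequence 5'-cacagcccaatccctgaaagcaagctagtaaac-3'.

5'-GTTTACTAGCTTGCTTTCAGGGATTGGGCTGTG-3'

Complement each base (A↔T, G↔C): GTGTCGGGTTAGGGACTTTCGTTCGATCATTTG. Then reverse.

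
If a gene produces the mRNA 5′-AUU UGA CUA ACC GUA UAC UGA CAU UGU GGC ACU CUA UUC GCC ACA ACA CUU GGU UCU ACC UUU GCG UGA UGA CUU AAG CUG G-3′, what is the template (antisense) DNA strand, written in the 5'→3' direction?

Replace U with T to get the coding DNA strand: ATTTGACTAACCGTATACTGACATTGTGGCACTCTATTCGCCACAACACTTGGTTCTACCTTTGCGTGATGACTTAAGCTGG. The template strand is its reverse complement (complement TAAACTGATTGGCATATGACTGTAACACCGTGAGATAAGCGGTGTTGTGAACCAAGATGGAAACGCACTACTGAATTCGACC, then reverse).

5'-CCAGCTTAAGTCATCACGCAAAGGTAGAACCAAGTGTTGTGGCGAATAGAGTGCCACAATGTCAGTATACGGTTAGTCAAAT-3'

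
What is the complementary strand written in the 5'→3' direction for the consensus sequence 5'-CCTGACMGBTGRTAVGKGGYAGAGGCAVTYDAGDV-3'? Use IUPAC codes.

Standard pairs A↔T, G↔C; ambiguity codes pair R↔Y, M↔K, B↔V, D↔H. Complement (GGACTGKCVACYATBCMCCRTCTCCGTBARHTCHB), then reverse for 5'→3'.

5'-BHCTHRABTGCCTCTRCCMCBTAYCAVCKGTCAGG-3'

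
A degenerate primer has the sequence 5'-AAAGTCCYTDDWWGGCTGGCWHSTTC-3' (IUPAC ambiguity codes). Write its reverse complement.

5'-GAASDWGCCAGCCWWHHARGGACTTT-3'

Standard pairs A↔T, G↔C; ambiguity codes pair Y↔R, W↔W, S↔S, D↔H. Complement (TTTCAGGRAHHWWCCGACCGWDSAAG), then reverse for 5'→3'.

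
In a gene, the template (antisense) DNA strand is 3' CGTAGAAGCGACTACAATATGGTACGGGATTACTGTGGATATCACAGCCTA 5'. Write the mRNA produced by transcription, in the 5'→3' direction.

Reading the template 3'→5' as shown, RNA polymerase pairs each base (A→U, T→A, G↔C) to build mRNA 5'→3' directly.

5'-GCAUCUUCGCUGAUGUUAUACCAUGCCCUAAUGACACCUAUAGUGUCGGAU-3'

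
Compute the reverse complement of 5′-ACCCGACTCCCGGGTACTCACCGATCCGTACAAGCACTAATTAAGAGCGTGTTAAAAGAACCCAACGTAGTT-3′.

Reading the sequence 3'→5' and pairing each base (A↔T, G↔C) gives the reverse complement directly.

5′-AACTACGTTGGGTTCTTTTAACACGCTCTTAATTAGTGCTTGTACGGATCGGTGAGTACCCGGGAGTCGGGT-3′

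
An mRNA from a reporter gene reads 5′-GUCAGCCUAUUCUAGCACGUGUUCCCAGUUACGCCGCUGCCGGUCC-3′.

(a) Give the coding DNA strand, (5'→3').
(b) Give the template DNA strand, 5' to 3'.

(a) 5'-GTCAGCCTATTCTAGCACGTGTTCCCAGTTACGCCGCTGCCGGTCC-3'
(b) 5'-GGACCGGCAGCGGCGTAACTGGGAACACGTGCTAGAATAGGCTGAC-3'

(a) The coding strand matches the mRNA with U→T.
(b) The template strand is the reverse complement of the coding strand.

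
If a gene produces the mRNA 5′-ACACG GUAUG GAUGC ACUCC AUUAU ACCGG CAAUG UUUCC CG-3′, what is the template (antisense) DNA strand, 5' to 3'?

5′-CGGGAAACATTGCCGGTATAATGGAGTGCATCCATACCGTGT-3′

Replace U with T to get the coding DNA strand: ACACGGTATGGATGCACTCCATTATACCGGCAATGTTTCCCG. The template strand is its reverse complement (complement TGTGCCATACCTACGTGAGGTAATATGGCCGTTACAAAGGGC, then reverse).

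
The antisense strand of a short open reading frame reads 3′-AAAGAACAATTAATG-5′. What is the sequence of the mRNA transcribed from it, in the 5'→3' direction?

5'-UUUCUUGUUAAUUAC-3'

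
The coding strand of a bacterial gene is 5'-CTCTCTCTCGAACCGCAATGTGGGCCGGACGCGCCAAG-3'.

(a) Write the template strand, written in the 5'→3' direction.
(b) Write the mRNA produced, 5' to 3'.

(a) The template strand is the reverse complement of the coding strand: complement GAGAGAGAGCTTGGCGTTACACCCGGCCTGCGCGGTTC, then reverse.
(b) mRNA matches the coding strand with T→U.

(a) 5'-CTTGGCGCGTCCGGCCCACATTGCGGTTCGAGAGAGAG-3'
(b) 5'-CUCUCUCUCGAACCGCAAUGUGGGCCGGACGCGCCAAG-3'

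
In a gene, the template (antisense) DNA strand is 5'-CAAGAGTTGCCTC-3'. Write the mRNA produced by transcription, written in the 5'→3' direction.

The mRNA has the sequence of the coding strand (reverse complement of the template) with T→U. Reverse complement of CAAGAGTTGCCTC is GAGGCAACTCTTG; then T→U.

5'-GAGGCAACUCUUG-3'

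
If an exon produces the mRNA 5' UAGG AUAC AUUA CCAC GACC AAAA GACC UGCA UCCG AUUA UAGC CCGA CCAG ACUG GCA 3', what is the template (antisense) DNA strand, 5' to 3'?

Replace U with T to get the coding DNA strand: TAGGATACATTACCACGACCAAAAGACCTGCATCCGATTATAGCCCGACCAGACTGGCA. The template strand is its reverse complement (complement ATCCTATGTAATGGTGCTGGTTTTCTGGACGTAGGCTAATATCGGGCTGGTCTGACCGT, then reverse).

5'-TGCCAGTCTGGTCGGGCTATAATCGGATGCAGGTCTTTTGGTCGTGGTAATGTATCCTA-3'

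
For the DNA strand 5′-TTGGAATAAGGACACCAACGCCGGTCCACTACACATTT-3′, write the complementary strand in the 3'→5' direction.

3'-AACCTTATTCCTGTGGTTGCGGCCAGGTGATGTGTAAA-5'

Base-pairing A↔T, G↔C gives the complement. The complementary strand is antiparallel, so paired with a 5'→3' strand it runs 3'→5'.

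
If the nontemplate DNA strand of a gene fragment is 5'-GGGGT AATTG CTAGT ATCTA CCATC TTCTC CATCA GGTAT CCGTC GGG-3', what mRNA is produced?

The mRNA is synthesized from the template strand, so it matches the coding strand with T replaced by U.

5'-GGGGUAAUUGCUAGUAUCUACCAUCUUCUCCAUCAGGUAUCCGUCGGG-3'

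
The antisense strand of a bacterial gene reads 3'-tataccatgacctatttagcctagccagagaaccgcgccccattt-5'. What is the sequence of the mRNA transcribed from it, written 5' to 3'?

5'-AUAUGGUACUGGAUAAAUCGGAUCGGUCUCUUGGCGCGGGGUAAA-3'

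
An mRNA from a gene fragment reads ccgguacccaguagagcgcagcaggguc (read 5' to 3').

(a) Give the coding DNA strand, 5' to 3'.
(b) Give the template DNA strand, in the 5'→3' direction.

(a) The coding strand matches the mRNA with U→T.
(b) The template strand is the reverse complement of the coding strand.

(a) 5'-CCGGTACCCAGTAGAGCGCAGCAGGGTC-3'
(b) 5'-GACCCTGCTGCGCTCTACTGGGTACCGG-3'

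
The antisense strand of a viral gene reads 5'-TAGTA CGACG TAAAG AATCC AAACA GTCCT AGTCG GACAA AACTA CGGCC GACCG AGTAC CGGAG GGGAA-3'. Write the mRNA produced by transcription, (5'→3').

The mRNA has the sequence of the coding strand (reverse complement of the template) with T→U. Reverse complement of TAGTACGACGTAAAGAATCCAAACAGTCCTAGTCGGACAAAACTACGGCCGACCGAGTACCGGAGGGGAA is TTCCCCTCCGGTACTCGGTCGGCCGTAGTTTTGTCCGACTAGGACTGTTTGGATTCTTTACGTCGTACTA; then T→U.

5'-UUCCCCUCCGGUACUCGGUCGGCCGUAGUUUUGUCCGACUAGGACUGUUUGGAUUCUUUACGUCGUACUA-3'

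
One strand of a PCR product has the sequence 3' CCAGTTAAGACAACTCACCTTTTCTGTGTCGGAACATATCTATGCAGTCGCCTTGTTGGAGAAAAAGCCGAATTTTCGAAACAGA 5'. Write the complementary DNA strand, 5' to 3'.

The strand is given 3'→5', so its complement runs 5'→3' in the same left-to-right order: pair each base A↔T, G↔C.

5'-GGTCAATTCTGTTGAGTGGAAAAGACACAGCCTTGTATAGATACGTCAGCGGAACAACCTCTTTTTCGGCTTAAAAGCTTTGTCT-3'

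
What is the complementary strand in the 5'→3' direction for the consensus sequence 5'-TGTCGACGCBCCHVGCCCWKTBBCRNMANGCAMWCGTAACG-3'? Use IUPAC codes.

5'-CGTTACGWKTGCNTKNYGVVAMWGGGCBDGGVGCGTCGACA-3'

Standard pairs A↔T, G↔C; ambiguity codes pair R↔Y, M↔K, W↔W, B↔V, H↔D, N↔N. Complement (ACAGCTGCGVGGDBCGGGWMAVVGYNKTNCGTKWGCATTGC), then reverse for 5'→3'.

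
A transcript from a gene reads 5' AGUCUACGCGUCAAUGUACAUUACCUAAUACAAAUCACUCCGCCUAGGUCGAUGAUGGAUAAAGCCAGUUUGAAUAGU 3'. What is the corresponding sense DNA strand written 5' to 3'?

5'-AGTCTACGCGTCAATGTACATTACCTAATACAAATCACTCCGCCTAGGTCGATGATGGATAAAGCCAGTTTGAATAGT-3'

The coding DNA strand has the same 5'→3' sequence as the mRNA with U replaced by T.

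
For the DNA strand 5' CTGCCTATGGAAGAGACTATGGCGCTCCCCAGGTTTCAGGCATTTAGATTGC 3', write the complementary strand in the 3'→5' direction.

Base-pairing A↔T, G↔C gives the complement. The complementary strand is antiparallel, so paired with a 5'→3' strand it runs 3'→5'.

3'-GACGGATACCTTCTCTGATACCGCGAGGGGTCCAAAGTCCGTAAATCTAACG-5'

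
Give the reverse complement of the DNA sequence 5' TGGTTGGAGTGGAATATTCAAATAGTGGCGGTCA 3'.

5'-TGACCGCCACTATTTGAATATTCCACTCCAACCA-3'

Reading the sequence 3'→5' and pairing each base (A↔T, G↔C) gives the reverse complement directly.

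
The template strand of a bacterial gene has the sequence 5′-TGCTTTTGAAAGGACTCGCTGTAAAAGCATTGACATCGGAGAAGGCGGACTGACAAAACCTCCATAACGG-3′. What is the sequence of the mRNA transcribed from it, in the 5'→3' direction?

5'-CCGUUAUGGAGGUUUUGUCAGUCCGCCUUCUCCGAUGUCAAUGCUUUUACAGCGAGUCCUUUCAAAAGCA-3'

RNA polymerase reads the template 3'→5' and synthesizes mRNA 5'→3' by base-pairing (A→U, T→A, G↔C). The complement of the template is ACGAAAACTTTCCTGAGCGACATTTTCGTAACTGTAGCCTCTTCCGCCTGACTGTTTTGGAGGTATTGCC; antiparallel, so 5'→3' the coding strand is CCGTTATGGAGGTTTTGTCAGTCCGCCTTCTCCGATGTCAATGCTTTTACAGCGAGTCCTTTCAAAAGCA. Replace T with U for the mRNA.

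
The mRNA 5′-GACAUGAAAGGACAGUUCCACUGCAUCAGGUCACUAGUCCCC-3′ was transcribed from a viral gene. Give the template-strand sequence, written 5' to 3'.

Replace U with T to get the coding DNA strand: GACATGAAAGGACAGTTCCACTGCATCAGGTCACTAGTCCCC. The template strand is its reverse complement (complement CTGTACTTTCCTGTCAAGGTGACGTAGTCCAGTGATCAGGGG, then reverse).

5'-GGGGACTAGTGACCTGATGCAGTGGAACTGTCCTTTCATGTC-3'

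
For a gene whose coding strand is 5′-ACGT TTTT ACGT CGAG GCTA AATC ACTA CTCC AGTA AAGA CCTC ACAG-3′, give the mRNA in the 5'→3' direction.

5'-ACGUUUUUACGUCGAGGCUAAAUCACUACUCCAGUAAAGACCUCACAG-3'

The mRNA is synthesized from the template strand, so it matches the coding strand with T replaced by U.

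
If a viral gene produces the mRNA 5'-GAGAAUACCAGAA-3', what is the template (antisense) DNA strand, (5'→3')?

5'-TTCTGGTATTCTC-3'

Replace U with T to get the coding DNA strand: GAGAATACCAGAA. The template strand is its reverse complement (complement CTCTTATGGTCTT, then reverse).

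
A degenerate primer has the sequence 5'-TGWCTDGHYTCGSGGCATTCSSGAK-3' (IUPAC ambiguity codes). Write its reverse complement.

5'-MTCSSGAATGCCSCGARDCHAGWCA-3'

Standard pairs A↔T, G↔C; ambiguity codes pair Y↔R, K↔M, W↔W, S↔S, D↔H. Complement (ACWGAHCDRAGCSCCGTAAGSSCTM), then reverse for 5'→3'.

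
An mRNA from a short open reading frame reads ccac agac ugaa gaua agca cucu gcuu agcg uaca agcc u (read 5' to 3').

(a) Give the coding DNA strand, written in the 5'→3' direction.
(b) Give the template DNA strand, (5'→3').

(a) 5'-CCACAGACTGAAGATAAGCACTCTGCTTAGCGTACAAGCCT-3'
(b) 5'-AGGCTTGTACGCTAAGCAGAGTGCTTATCTTCAGTCTGTGG-3'

(a) The coding strand matches the mRNA with U→T.
(b) The template strand is the reverse complement of the coding strand.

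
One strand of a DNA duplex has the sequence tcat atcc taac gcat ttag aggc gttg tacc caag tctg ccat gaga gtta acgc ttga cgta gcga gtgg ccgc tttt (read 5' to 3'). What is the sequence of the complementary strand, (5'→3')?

5'-AAAAGCGGCCACTCGCTACGTCAAGCGTTAACTCTCATGGCAGACTTGGGTACAACGCCTCTAAATGCGTTAGGATATGA-3'

Pairing A↔T and G↔C gives AGTATAGGATTGCGTAAATCTCCGCAACATGGGTTCAGACGGTACTCTCAATTGCGAACTGCATCGCTCACCGGCGAAAA, running 3'→5'. Reverse for the 5'→3' convention.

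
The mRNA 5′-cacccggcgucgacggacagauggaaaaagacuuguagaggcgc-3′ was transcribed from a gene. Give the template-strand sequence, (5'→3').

Replace U with T to get the coding DNA strand: CACCCGGCGTCGACGGACAGATGGAAAAAGACTTGTAGAGGCGC. The template strand is its reverse complement (complement GTGGGCCGCAGCTGCCTGTCTACCTTTTTCTGAACATCTCCGCG, then reverse).

5'-GCGCCTCTACAAGTCTTTTTCCATCTGTCCGTCGACGCCGGGTG-3'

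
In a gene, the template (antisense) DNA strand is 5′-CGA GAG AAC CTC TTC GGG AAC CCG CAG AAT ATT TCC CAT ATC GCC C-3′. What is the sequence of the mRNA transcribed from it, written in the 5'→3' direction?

5'-GGGCGAUAUGGGAAAUAUUCUGCGGGUUCCCGAAGAGGUUCUCUCG-3'

The mRNA has the sequence of the coding strand (reverse complement of the template) with T→U. Reverse complement of CGAGAGAACCTCTTCGGGAACCCGCAGAATATTTCCCATATCGCCC is GGGCGATATGGGAAATATTCTGCGGGTTCCCGAAGAGGTTCTCTCG; then T→U.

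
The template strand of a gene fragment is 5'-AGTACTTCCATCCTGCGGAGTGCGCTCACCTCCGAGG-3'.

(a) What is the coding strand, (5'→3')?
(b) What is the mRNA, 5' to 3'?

(a) 5'-CCTCGGAGGTGAGCGCACTCCGCAGGATGGAAGTACT-3'
(b) 5'-CCUCGGAGGUGAGCGCACUCCGCAGGAUGGAAGUACU-3'

(a) The coding strand is the reverse complement of the template: complement TCATGAAGGTAGGACGCCTCACGCGAGTGGAGGCTCC, then reverse.
(b) mRNA has the coding-strand sequence with T→U.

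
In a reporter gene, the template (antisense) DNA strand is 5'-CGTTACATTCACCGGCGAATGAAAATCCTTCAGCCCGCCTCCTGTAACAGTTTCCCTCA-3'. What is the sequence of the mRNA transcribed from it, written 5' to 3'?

5'-UGAGGGAAACUGUUACAGGAGGCGGGCUGAAGGAUUUUCAUUCGCCGGUGAAUGUAACG-3'

The mRNA has the sequence of the coding strand (reverse complement of the template) with T→U. Reverse complement of CGTTACATTCACCGGCGAATGAAAATCCTTCAGCCCGCCTCCTGTAACAGTTTCCCTCA is TGAGGGAAACTGTTACAGGAGGCGGGCTGAAGGATTTTCATTCGCCGGTGAATGTAACG; then T→U.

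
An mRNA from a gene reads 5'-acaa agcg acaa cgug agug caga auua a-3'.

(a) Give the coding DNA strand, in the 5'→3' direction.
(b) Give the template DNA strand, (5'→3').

(a) The coding strand matches the mRNA with U→T.
(b) The template strand is the reverse complement of the coding strand.

(a) 5'-ACAAAGCGACAACGTGAGTGCAGAATTAA-3'
(b) 5'-TTAATTCTGCACTCACGTTGTCGCTTTGT-3'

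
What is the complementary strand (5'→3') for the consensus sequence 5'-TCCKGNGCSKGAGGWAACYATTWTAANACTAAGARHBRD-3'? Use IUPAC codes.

Standard pairs A↔T, G↔C; ambiguity codes pair R↔Y, K↔M, W↔W, S↔S, B↔V, D↔H, N↔N. Complement (AGGMCNCGSMCTCCWTTGRTAAWATTNTGATTCTYDVYH), then reverse for 5'→3'.

5'-HYVDYTCTTAGTNTTAWAATRGTTWCCTCMSGCNCMGGA-3'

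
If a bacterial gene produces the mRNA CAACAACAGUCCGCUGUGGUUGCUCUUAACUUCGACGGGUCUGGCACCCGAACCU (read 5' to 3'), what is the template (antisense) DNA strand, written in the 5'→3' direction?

Replace U with T to get the coding DNA strand: CAACAACAGTCCGCTGTGGTTGCTCTTAACTTCGACGGGTCTGGCACCCGAACCT. The template strand is its reverse complement (complement GTTGTTGTCAGGCGACACCAACGAGAATTGAAGCTGCCCAGACCGTGGGCTTGGA, then reverse).

5'-AGGTTCGGGTGCCAGACCCGTCGAAGTTAAGAGCAACCACAGCGGACTGTTGTTG-3'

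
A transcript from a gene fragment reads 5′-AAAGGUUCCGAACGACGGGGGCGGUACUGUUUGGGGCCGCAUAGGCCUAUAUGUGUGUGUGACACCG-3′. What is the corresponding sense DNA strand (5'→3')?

5'-AAAGGTTCCGAACGACGGGGGCGGTACTGTTTGGGGCCGCATAGGCCTATATGTGTGTGTGACACCG-3'

The coding DNA strand has the same 5'→3' sequence as the mRNA with U replaced by T.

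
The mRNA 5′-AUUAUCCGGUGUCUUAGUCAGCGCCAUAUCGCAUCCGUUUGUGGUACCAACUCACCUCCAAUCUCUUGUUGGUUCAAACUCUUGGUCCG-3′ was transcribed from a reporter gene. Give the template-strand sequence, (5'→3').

5'-CGGACCAAGAGTTTGAACCAACAAGAGATTGGAGGTGAGTTGGTACCACAAACGGATGCGATATGGCGCTGACTAAGACACCGGATAAT-3'

Replace U with T to get the coding DNA strand: ATTATCCGGTGTCTTAGTCAGCGCCATATCGCATCCGTTTGTGGTACCAACTCACCTCCAATCTCTTGTTGGTTCAAACTCTTGGTCCG. The template strand is its reverse complement (complement TAATAGGCCACAGAATCAGTCGCGGTATAGCGTAGGCAAACACCATGGTTGAGTGGAGGTTAGAGAACAACCAAGTTTGAGAACCAGGC, then reverse).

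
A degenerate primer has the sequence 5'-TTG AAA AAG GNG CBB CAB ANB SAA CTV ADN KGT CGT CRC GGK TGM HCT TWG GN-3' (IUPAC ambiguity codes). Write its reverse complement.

Standard pairs A↔T, G↔C; ambiguity codes pair R↔Y, M↔K, W↔W, S↔S, B↔V, D↔H, N↔N. Complement (AACTTTTTCCNCGVVGTVTNVSTTGABTHNMCAGCAGYGCCMACKDGAAWCCN), then reverse for 5'→3'.

5′-NCCWAAGDKCAMCCGYGACGACMNHTBAGTTSVNTVTGVVGCNCCTTTTTCAA-3′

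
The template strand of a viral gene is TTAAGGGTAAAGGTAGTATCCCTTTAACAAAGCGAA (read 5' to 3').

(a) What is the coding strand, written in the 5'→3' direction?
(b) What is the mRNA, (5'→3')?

(a) The coding strand is the reverse complement of the template: complement AATTCCCATTTCCATCATAGGGAAATTGTTTCGCTT, then reverse.
(b) mRNA has the coding-strand sequence with T→U.

(a) 5'-TTCGCTTTGTTAAAGGGATACTACCTTTACCCTTAA-3'
(b) 5'-UUCGCUUUGUUAAAGGGAUACUACCUUUACCCUUAA-3'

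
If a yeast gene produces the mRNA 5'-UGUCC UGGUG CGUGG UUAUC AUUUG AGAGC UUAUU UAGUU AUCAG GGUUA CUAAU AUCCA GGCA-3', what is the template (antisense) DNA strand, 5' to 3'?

5'-TGCCTGGATATTAGTAACCCTGATAACTAAATAAGCTCTCAAATGATAACCACGCACCAGGACA-3'

Replace U with T to get the coding DNA strand: TGTCCTGGTGCGTGGTTATCATTTGAGAGCTTATTTAGTTATCAGGGTTACTAATATCCAGGCA. The template strand is its reverse complement (complement ACAGGACCACGCACCAATAGTAAACTCTCGAATAAATCAATAGTCCCAATGATTATAGGTCCGT, then reverse).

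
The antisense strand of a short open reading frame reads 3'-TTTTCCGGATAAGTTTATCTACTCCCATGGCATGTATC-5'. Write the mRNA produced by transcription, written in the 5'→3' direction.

5'-AAAAGGCCUAUUCAAAUAGAUGAGGGUACCGUACAUAG-3'

Reading the template 3'→5' as shown, RNA polymerase pairs each base (A→U, T→A, G↔C) to build mRNA 5'→3' directly.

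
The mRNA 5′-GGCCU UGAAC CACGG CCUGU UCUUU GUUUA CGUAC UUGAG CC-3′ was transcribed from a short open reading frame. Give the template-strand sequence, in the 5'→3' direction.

Replace U with T to get the coding DNA strand: GGCCTTGAACCACGGCCTGTTCTTTGTTTACGTACTTGAGCC. The template strand is its reverse complement (complement CCGGAACTTGGTGCCGGACAAGAAACAAATGCATGAACTCGG, then reverse).

5'-GGCTCAAGTACGTAAACAAAGAACAGGCCGTGGTTCAAGGCC-3'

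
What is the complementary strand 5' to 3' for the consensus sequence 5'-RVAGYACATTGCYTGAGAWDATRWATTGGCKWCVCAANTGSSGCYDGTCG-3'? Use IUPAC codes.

Standard pairs A↔T, G↔C; ambiguity codes pair R↔Y, K↔M, W↔W, S↔S, D↔H, V↔B, N↔N. Complement (YBTCRTGTAACGRACTCTWHTAYWTAACCGMWGBGTTNACSSCGRHCAGC), then reverse for 5'→3'.

5'-CGACHRGCSSCANTTGBGWMGCCAATWYATHWTCTCARGCAATGTRCTBY-3'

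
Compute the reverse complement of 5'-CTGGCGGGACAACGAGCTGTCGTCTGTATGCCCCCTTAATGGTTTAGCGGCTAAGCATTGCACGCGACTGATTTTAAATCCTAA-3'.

5′-TTAGGATTTAAAATCAGTCGCGTGCAATGCTTAGCCGCTAAACCATTAAGGGGGCATACAGACGACAGCTCGTTGTCCCGCCAG-3′

Reading the sequence 3'→5' and pairing each base (A↔T, G↔C) gives the reverse complement directly.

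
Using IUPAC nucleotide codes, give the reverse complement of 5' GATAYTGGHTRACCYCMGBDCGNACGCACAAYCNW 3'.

Standard pairs A↔T, G↔C; ambiguity codes pair R↔Y, M↔K, W↔W, B↔V, D↔H, N↔N. Complement (CTATRACCDAYTGGRGKCVHGCNTGCGTGTTRGNW), then reverse for 5'→3'.

5′-WNGRTTGTGCGTNCGHVCKGRGGTYADCCARTATC-3′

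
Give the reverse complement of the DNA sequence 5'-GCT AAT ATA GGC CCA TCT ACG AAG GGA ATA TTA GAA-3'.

Reading the sequence 3'→5' and pairing each base (A↔T, G↔C) gives the reverse complement directly.

5'-TTCTAATATTCCCTTCGTAGATGGGCCTATATTAGC-3'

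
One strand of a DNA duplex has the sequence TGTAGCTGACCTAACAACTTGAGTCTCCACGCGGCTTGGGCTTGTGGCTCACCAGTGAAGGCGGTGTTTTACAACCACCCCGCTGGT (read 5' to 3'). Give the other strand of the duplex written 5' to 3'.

Pairing A↔T and G↔C gives ACATCGACTGGATTGTTGAACTCAGAGGTGCGCCGAACCCGAACACCGAGTGGTCACTTCCGCCACAAAATGTTGGTGGGGCGACCA, running 3'→5'. Reverse for the 5'→3' convention.

5'-ACCAGCGGGGTGGTTGTAAAACACCGCCTTCACTGGTGAGCCACAAGCCCAAGCCGCGTGGAGACTCAAGTTGTTAGGTCAGCTACA-3'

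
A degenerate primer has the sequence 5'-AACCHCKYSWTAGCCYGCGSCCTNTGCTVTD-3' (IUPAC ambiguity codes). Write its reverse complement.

Standard pairs A↔T, G↔C; ambiguity codes pair Y↔R, K↔M, W↔W, S↔S, D↔H, V↔B, N↔N. Complement (TTGGDGMRSWATCGGRCGCSGGANACGABAH), then reverse for 5'→3'.

5′-HABAGCANAGGSCGCRGGCTAWSRMGDGGTT-3′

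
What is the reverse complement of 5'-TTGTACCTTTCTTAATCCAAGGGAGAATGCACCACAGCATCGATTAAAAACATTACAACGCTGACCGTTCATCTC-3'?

Reading the sequence 3'→5' and pairing each base (A↔T, G↔C) gives the reverse complement directly.

5'-GAGATGAACGGTCAGCGTTGTAATGTTTTTAATCGATGCTGTGGTGCATTCTCCCTTGGATTAAGAAAGGTACAA-3'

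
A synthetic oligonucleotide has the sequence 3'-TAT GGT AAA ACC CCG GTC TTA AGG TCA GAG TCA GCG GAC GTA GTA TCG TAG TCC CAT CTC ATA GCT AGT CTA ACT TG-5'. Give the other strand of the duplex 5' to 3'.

5'-ATACCATTTTGGGGCCAGAATTCCAGTCTCAGTCGCCTGCATCATAGCATCAGGGTAGAGTATCGATCAGATTGAAC-3'

The strand is given 3'→5', so its complement runs 5'→3' in the same left-to-right order: pair each base A↔T, G↔C.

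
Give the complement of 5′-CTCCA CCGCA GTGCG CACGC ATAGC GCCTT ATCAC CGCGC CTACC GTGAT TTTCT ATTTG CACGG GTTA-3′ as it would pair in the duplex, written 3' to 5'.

3'-GAGGTGGCGTCACGCGTGCGTATCGCGGAATAGTGGCGCGGATGGCACTAAAAGATAAACGTGCCCAAT-5'

Base-pairing A↔T, G↔C gives the complement. The complementary strand is antiparallel, so paired with a 5'→3' strand it runs 3'→5'.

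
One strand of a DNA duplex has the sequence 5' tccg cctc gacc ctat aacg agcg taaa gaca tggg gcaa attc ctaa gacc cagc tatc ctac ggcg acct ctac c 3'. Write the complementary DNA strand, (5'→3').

5'-GGTAGAGGTCGCCGTAGGATAGCTGGGTCTTAGGAATTTGCCCCATGTCTTTACGCTCGTTATAGGGTCGAGGCGGA-3'

The complement of TCCGCCTCGACCCTATAACGAGCGTAAAGACATGGGGCAAATTCCTAAGACCCAGCTATCCTACGGCGACCTCTACC is AGGCGGAGCTGGGATATTGCTCGCATTTCTGTACCCCGTTTAAGGATTCTGGGTCGATAGGATGCCGCTGGAGATGG (A↔T, G↔C). DNA strands are antiparallel, so the complementary strand runs 3'→5'; reversing gives the 5'→3' form.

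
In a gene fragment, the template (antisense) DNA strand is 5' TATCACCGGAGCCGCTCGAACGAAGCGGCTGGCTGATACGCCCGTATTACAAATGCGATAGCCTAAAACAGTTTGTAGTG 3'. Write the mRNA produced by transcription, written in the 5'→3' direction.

The mRNA has the sequence of the coding strand (reverse complement of the template) with T→U. Reverse complement of TATCACCGGAGCCGCTCGAACGAAGCGGCTGGCTGATACGCCCGTATTACAAATGCGATAGCCTAAAACAGTTTGTAGTG is CACTACAAACTGTTTTAGGCTATCGCATTTGTAATACGGGCGTATCAGCCAGCCGCTTCGTTCGAGCGGCTCCGGTGATA; then T→U.

5'-CACUACAAACUGUUUUAGGCUAUCGCAUUUGUAAUACGGGCGUAUCAGCCAGCCGCUUCGUUCGAGCGGCUCCGGUGAUA-3'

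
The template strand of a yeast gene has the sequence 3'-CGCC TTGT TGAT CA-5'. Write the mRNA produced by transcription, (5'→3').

Reading the template 3'→5' as shown, RNA polymerase pairs each base (A→U, T→A, G↔C) to build mRNA 5'→3' directly.

5'-GCGGAACAACUAGU-3'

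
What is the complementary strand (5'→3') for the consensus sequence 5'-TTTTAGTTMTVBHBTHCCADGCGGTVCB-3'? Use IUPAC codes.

Standard pairs A↔T, G↔C; ambiguity codes pair M↔K, B↔V, D↔H. Complement (AAAATCAAKABVDVADGGTHCGCCABGV), then reverse for 5'→3'.

5'-VGBACCGCHTGGDAVDVBAKAACTAAAA-3'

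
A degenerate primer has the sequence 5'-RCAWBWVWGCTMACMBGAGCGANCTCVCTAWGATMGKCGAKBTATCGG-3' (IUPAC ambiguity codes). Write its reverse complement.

5'-CCGATAVMTCGMCKATCWTAGBGAGNTCGCTCVKGTKAGCWBWVWTGY-3'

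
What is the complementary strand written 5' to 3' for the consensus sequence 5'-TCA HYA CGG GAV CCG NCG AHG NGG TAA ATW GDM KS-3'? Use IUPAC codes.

Standard pairs A↔T, G↔C; ambiguity codes pair Y↔R, M↔K, W↔W, S↔S, D↔H, V↔B, N↔N. Complement (AGTDRTGCCCTBGGCNGCTDCNCCATTTAWCHKMS), then reverse for 5'→3'.

5'-SMKHCWATTTACCNCDTCGNCGGBTCCCGTRDTGA-3'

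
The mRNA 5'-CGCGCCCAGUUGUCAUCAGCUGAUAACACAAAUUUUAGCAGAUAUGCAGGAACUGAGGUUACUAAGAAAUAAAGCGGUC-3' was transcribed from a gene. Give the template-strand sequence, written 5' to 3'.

5′-GACCGCTTTATTTCTTAGTAACCTCAGTTCCTGCATATCTGCTAAAATTTGTGTTATCAGCTGATGACAACTGGGCGCG-3′

Replace U with T to get the coding DNA strand: CGCGCCCAGTTGTCATCAGCTGATAACACAAATTTTAGCAGATATGCAGGAACTGAGGTTACTAAGAAATAAAGCGGTC. The template strand is its reverse complement (complement GCGCGGGTCAACAGTAGTCGACTATTGTGTTTAAAATCGTCTATACGTCCTTGACTCCAATGATTCTTTATTTCGCCAG, then reverse).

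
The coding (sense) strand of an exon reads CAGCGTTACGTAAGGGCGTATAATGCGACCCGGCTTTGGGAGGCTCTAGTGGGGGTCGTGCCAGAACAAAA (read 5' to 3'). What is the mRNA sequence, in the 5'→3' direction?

5'-CAGCGUUACGUAAGGGCGUAUAAUGCGACCCGGCUUUGGGAGGCUCUAGUGGGGGUCGUGCCAGAACAAAA-3'

mRNA has the coding-strand sequence with U in place of T.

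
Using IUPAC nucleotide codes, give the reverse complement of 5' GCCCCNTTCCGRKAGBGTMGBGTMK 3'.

5′-MKACVCKACVCTMYCGGAANGGGGC-3′

Standard pairs A↔T, G↔C; ambiguity codes pair R↔Y, M↔K, B↔V, N↔N. Complement (CGGGGNAAGGCYMTCVCAKCVCAKM), then reverse for 5'→3'.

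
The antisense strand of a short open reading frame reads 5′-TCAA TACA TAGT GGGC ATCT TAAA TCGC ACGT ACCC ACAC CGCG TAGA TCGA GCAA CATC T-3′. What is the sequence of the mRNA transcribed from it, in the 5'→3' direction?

RNA polymerase reads the template 3'→5' and synthesizes mRNA 5'→3' by base-pairing (A→U, T→A, G↔C). The complement of the template is AGTTATGTATCACCCGTAGAATTTAGCGTGCATGGGTGTGGCGCATCTAGCTCGTTGTAGA; antiparallel, so 5'→3' the coding strand is AGATGTTGCTCGATCTACGCGGTGTGGGTACGTGCGATTTAAGATGCCCACTATGTATTGA. Replace T with U for the mRNA.

5'-AGAUGUUGCUCGAUCUACGCGGUGUGGGUACGUGCGAUUUAAGAUGCCCACUAUGUAUUGA-3'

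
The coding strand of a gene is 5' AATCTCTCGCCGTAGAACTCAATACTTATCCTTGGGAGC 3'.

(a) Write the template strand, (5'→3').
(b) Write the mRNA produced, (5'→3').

(a) 5'-GCTCCCAAGGATAAGTATTGAGTTCTACGGCGAGAGATT-3'
(b) 5'-AAUCUCUCGCCGUAGAACUCAAUACUUAUCCUUGGGAGC-3'

(a) The template strand is the reverse complement of the coding strand: complement TTAGAGAGCGGCATCTTGAGTTATGAATAGGAACCCTCG, then reverse.
(b) mRNA matches the coding strand with T→U.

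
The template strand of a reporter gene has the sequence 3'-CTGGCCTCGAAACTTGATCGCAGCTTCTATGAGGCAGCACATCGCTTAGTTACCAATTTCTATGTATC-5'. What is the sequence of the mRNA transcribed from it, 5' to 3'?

5'-GACCGGAGCUUUGAACUAGCGUCGAAGAUACUCCGUCGUGUAGCGAAUCAAUGGUUAAAGAUACAUAG-3'

Reading the template 3'→5' as shown, RNA polymerase pairs each base (A→U, T→A, G↔C) to build mRNA 5'→3' directly.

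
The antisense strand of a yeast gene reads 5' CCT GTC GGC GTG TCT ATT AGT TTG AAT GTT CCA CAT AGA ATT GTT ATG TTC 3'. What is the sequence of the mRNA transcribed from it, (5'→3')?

RNA polymerase reads the template 3'→5' and synthesizes mRNA 5'→3' by base-pairing (A→U, T→A, G↔C). The complement of the template is GGACAGCCGCACAGATAATCAAACTTACAAGGTGTATCTTAACAATACAAG; antiparallel, so 5'→3' the coding strand is GAACATAACAATTCTATGTGGAACATTCAAACTAATAGACACGCCGACAGG. Replace T with U for the mRNA.

5'-GAACAUAACAAUUCUAUGUGGAACAUUCAAACUAAUAGACACGCCGACAGG-3'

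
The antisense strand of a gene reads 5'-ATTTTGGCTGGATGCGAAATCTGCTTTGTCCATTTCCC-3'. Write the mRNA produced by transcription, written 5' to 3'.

RNA polymerase reads the template 3'→5' and synthesizes mRNA 5'→3' by base-pairing (A→U, T→A, G↔C). The complement of the template is TAAAACCGACCTACGCTTTAGACGAAACAGGTAAAGGG; antiparallel, so 5'→3' the coding strand is GGGAAATGGACAAAGCAGATTTCGCATCCAGCCAAAAT. Replace T with U for the mRNA.

5'-GGGAAAUGGACAAAGCAGAUUUCGCAUCCAGCCAAAAU-3'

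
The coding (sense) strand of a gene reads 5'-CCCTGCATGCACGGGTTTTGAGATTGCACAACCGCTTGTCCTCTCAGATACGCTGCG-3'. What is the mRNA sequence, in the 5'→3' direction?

5'-CCCUGCAUGCACGGGUUUUGAGAUUGCACAACCGCUUGUCCUCUCAGAUACGCUGCG-3'

The mRNA is synthesized from the template strand, so it matches the coding strand with T replaced by U.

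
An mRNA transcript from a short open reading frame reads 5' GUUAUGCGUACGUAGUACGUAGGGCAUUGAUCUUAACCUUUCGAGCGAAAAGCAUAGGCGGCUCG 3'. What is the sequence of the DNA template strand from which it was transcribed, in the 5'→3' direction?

5′-CGAGCCGCCTATGCTTTTCGCTCGAAAGGTTAAGATCAATGCCCTACGTACTACGTACGCATAAC-3′

Replace U with T to get the coding DNA strand: GTTATGCGTACGTAGTACGTAGGGCATTGATCTTAACCTTTCGAGCGAAAAGCATAGGCGGCTCG. The template strand is its reverse complement (complement CAATACGCATGCATCATGCATCCCGTAACTAGAATTGGAAAGCTCGCTTTTCGTATCCGCCGAGC, then reverse).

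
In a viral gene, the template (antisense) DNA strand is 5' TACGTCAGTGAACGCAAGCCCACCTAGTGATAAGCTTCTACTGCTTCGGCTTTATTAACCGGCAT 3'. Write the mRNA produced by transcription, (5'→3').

The mRNA has the sequence of the coding strand (reverse complement of the template) with T→U. Reverse complement of TACGTCAGTGAACGCAAGCCCACCTAGTGATAAGCTTCTACTGCTTCGGCTTTATTAACCGGCAT is ATGCCGGTTAATAAAGCCGAAGCAGTAGAAGCTTATCACTAGGTGGGCTTGCGTTCACTGACGTA; then T→U.

5'-AUGCCGGUUAAUAAAGCCGAAGCAGUAGAAGCUUAUCACUAGGUGGGCUUGCGUUCACUGACGUA-3'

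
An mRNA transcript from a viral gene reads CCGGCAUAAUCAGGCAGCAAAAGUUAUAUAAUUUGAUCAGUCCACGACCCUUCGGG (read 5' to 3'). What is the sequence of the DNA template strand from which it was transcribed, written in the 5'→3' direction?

Replace U with T to get the coding DNA strand: CCGGCATAATCAGGCAGCAAAAGTTATATAATTTGATCAGTCCACGACCCTTCGGG. The template strand is its reverse complement (complement GGCCGTATTAGTCCGTCGTTTTCAATATATTAAACTAGTCAGGTGCTGGGAAGCCC, then reverse).

5'-CCCGAAGGGTCGTGGACTGATCAAATTATATAACTTTTGCTGCCTGATTATGCCGG-3'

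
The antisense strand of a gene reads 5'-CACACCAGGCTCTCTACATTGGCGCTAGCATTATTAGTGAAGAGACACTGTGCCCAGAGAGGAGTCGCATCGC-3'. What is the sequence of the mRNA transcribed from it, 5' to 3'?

5'-GCGAUGCGACUCCUCUCUGGGCACAGUGUCUCUUCACUAAUAAUGCUAGCGCCAAUGUAGAGAGCCUGGUGUG-3'

RNA polymerase reads the template 3'→5' and synthesizes mRNA 5'→3' by base-pairing (A→U, T→A, G↔C). The complement of the template is GTGTGGTCCGAGAGATGTAACCGCGATCGTAATAATCACTTCTCTGTGACACGGGTCTCTCCTCAGCGTAGCG; antiparallel, so 5'→3' the coding strand is GCGATGCGACTCCTCTCTGGGCACAGTGTCTCTTCACTAATAATGCTAGCGCCAATGTAGAGAGCCTGGTGTG. Replace T with U for the mRNA.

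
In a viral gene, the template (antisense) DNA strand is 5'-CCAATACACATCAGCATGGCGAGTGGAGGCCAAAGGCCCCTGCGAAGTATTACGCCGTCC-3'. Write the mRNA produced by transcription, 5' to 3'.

5'-GGACGGCGUAAUACUUCGCAGGGGCCUUUGGCCUCCACUCGCCAUGCUGAUGUGUAUUGG-3'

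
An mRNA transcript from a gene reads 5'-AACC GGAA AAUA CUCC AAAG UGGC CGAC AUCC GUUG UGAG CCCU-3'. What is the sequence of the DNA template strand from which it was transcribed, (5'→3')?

5'-AGGGCTCACAACGGATGTCGGCCACTTTGGAGTATTTTCCGGTT-3'

Replace U with T to get the coding DNA strand: AACCGGAAAATACTCCAAAGTGGCCGACATCCGTTGTGAGCCCT. The template strand is its reverse complement (complement TTGGCCTTTTATGAGGTTTCACCGGCTGTAGGCAACACTCGGGA, then reverse).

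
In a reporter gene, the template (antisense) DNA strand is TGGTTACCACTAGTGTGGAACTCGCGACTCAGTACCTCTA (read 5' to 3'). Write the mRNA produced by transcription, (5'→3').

The mRNA has the sequence of the coding strand (reverse complement of the template) with T→U. Reverse complement of TGGTTACCACTAGTGTGGAACTCGCGACTCAGTACCTCTA is TAGAGGTACTGAGTCGCGAGTTCCACACTAGTGGTAACCA; then T→U.

5′-UAGAGGUACUGAGUCGCGAGUUCCACACUAGUGGUAACCA-3′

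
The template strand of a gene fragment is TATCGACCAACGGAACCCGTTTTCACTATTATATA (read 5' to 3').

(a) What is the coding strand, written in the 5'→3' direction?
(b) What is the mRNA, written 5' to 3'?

(a) The coding strand is the reverse complement of the template: complement ATAGCTGGTTGCCTTGGGCAAAAGTGATAATATAT, then reverse.
(b) mRNA has the coding-strand sequence with T→U.

(a) 5'-TATATAATAGTGAAAACGGGTTCCGTTGGTCGATA-3'
(b) 5'-UAUAUAAUAGUGAAAACGGGUUCCGUUGGUCGAUA-3'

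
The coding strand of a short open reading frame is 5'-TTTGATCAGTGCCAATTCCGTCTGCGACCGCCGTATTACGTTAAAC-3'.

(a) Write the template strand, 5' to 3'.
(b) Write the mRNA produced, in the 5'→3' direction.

(a) 5′-GTTTAACGTAATACGGCGGTCGCAGACGGAATTGGCACTGATCAAA-3′
(b) 5'-UUUGAUCAGUGCCAAUUCCGUCUGCGACCGCCGUAUUACGUUAAAC-3'

(a) The template strand is the reverse complement of the coding strand: complement AAACTAGTCACGGTTAAGGCAGACGCTGGCGGCATAATGCAATTTG, then reverse.
(b) mRNA matches the coding strand with T→U.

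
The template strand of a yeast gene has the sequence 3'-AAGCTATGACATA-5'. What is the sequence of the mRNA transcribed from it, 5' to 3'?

5'-UUCGAUACUGUAU-3'

Reading the template 3'→5' as shown, RNA polymerase pairs each base (A→U, T→A, G↔C) to build mRNA 5'→3' directly.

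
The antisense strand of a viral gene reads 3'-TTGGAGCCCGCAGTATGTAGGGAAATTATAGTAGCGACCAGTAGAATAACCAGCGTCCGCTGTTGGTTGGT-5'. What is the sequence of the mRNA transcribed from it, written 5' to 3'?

Reading the template 3'→5' as shown, RNA polymerase pairs each base (A→U, T→A, G↔C) to build mRNA 5'→3' directly.

5'-AACCUCGGGCGUCAUACAUCCCUUUAAUAUCAUCGCUGGUCAUCUUAUUGGUCGCAGGCGACAACCAACCA-3'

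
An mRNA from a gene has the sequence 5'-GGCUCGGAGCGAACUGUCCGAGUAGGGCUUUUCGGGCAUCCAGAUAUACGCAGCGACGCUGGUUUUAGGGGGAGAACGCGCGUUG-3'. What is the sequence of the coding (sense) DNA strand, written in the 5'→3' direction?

5'-GGCTCGGAGCGAACTGTCCGAGTAGGGCTTTTCGGGCATCCAGATATACGCAGCGACGCTGGTTTTAGGGGGAGAACGCGCGTTG-3'

The coding DNA strand has the same 5'→3' sequence as the mRNA with U replaced by T.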